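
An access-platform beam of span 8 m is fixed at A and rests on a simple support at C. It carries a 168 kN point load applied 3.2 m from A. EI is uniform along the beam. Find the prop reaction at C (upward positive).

R_C = 34.94 kN

Release the roller at C. Primary structure: cantilever fixed at A.
Primary-structure tip deflection at C by superposition:
  point load 168 at a = 3.2: Pa²(3L − a)/(6EI) = 5964/EI
Tip deflection under a unit load at C: L³/(3EI) = 170.7/EI.
Compatibility at C: δ_0 − R_C·δ_{CC} = 0, so R_C = 5964/170.7 = 34.94 kN.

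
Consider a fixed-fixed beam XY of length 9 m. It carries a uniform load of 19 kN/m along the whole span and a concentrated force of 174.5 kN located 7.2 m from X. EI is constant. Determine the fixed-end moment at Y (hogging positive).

M_Y = 329.3 kN·m

Take the two fixed-end moments M_X, M_Y as redundants; the released structure is the simple span XY.
Simple-span end rotations at X and Y under the given loads:
  at X: UDL 19: wL³/(24EI) = 577.1/EI
  at Y: UDL 19: wL³/(24EI) = 577.1/EI
  at X: point load 174.5 at a = 7.2: Pab(L + b)/(6LEI) = 452.3/EI
  at Y: point load 174.5 at a = 7.2: Pab(L + a)/(6LEI) = 678.5/EI
  θ_X0 = 1029/EI,  θ_Y0 = 1256/EI
Flexibility coefficients: a unit moment at one end gives L/(3EI) there and L/(6EI) at the far end, so f₁₁ = f₂₂ = 3/EI and f₁₂ = f₂₁ = 1.5/EI.
Compatibility — zero rotation at each built-in end:
  3 M_X + 1.5 M_Y = 1029
  1.5 M_X + 3 M_Y = 1256
Solving the pair gives M_X = 178.5 kN·m and M_Y = 329.3 kN·m (hogging).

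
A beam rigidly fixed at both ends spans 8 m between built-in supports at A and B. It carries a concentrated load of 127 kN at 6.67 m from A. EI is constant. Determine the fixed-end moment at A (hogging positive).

M_A = 23.41 kN·m

Take the two fixed-end moments M_A, M_B as redundants; the released structure is the simple span AB.
Simple-span end rotations at A and B under the given loads:
  at A: point load 127 at a = 6.67: Pab(L + b)/(6LEI) = 219/EI
  at B: point load 127 at a = 6.67: Pab(L + a)/(6LEI) = 344.3/EI
  θ_A0 = 219/EI,  θ_B0 = 344.3/EI
Flexibility coefficients: a unit moment at one end gives L/(3EI) there and L/(6EI) at the far end, so f₁₁ = f₂₂ = 2.667/EI and f₁₂ = f₂₁ = 1.333/EI.
Compatibility — zero rotation at each built-in end:
  2.667 M_A + 1.333 M_B = 219
  1.333 M_A + 2.667 M_B = 344.3
Solving the pair gives M_A = 23.41 kN·m and M_B = 117.4 kN·m (hogging).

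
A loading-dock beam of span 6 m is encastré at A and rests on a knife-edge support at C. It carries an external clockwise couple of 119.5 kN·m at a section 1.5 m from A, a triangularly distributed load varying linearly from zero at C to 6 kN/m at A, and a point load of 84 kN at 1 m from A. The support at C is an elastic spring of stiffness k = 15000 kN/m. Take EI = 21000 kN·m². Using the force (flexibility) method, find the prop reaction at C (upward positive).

R_C = 19.59 kN

Take the reaction at C as the redundant and release it; the primary structure is a cantilever fixed at A.
Deflection at C on the released cantilever, summing each load's contribution:
  clockwise couple 119.5 at a = 1.5: M₀a(2L − a)/(2EI) = 941.1/EI
  triangular load, peak 6 at the fixed end: w₀L⁴/(30EI) = 259.2/EI
  point load 84 at a = 1: Pa²(3L − a)/(6EI) = 238/EI
  δ_0 = 1438/EI
Flexibility coefficient — unit upward force at C: δ_{CC} = L³/(3EI) = 72/EI.
With EI = 21000 kN·m²: δ_0 = 0.068489 m and δ_{CC} = 0.003429 m/kN.
Compatibility — the spring shortens by R_C/k under the reaction it provides: δ_0 − R_C·δ_{CC} = R_C/k. With 1/k = 0.000067 m/kN, R_C = δ_0 / (δ_{CC} + 1/k) = 0.068489 / (0.003429 + 0.000067) = 19.59 kN.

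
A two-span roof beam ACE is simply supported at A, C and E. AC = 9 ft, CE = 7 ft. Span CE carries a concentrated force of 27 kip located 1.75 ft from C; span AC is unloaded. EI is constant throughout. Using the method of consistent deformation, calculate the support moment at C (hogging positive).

M_C = 13.57 kip·ft

Insert a hinge at C; M_C is the redundant, and each span becomes simply supported.
End slopes at the hinge C, treating each span as simply supported:
  span CE: point load 27 at a = 1.75: Pab(L + b)/(6LEI) = 72.35/EI
  relative rotation θ_0 = (0 + 72.35)/EI = 72.35/EI
A unit hogging moment at C produces rotation L₁/(3EI) + L₂/(3EI) = 5.333/EI.
Compatibility: M_C·(L₁+L₂)/(3EI) = θ_0, giving M_C = 13.57 kip·ft (hogging).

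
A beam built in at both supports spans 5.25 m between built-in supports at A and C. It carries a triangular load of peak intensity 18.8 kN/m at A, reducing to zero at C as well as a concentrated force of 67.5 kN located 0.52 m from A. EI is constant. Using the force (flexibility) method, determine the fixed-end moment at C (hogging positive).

Take the two fixed-end moments M_A, M_C as redundants; the released structure is the simple span AC.
End rotations of the released simple span under the applied load (×1/EI):
  at A: triangular load, peak 18.8: w₀L³/(45EI) = 60.45/EI
  at C: triangular load, peak 18.8: 7w₀L³/(360EI) = 52.9/EI
  at A: point load 67.5 at a = 0.52: Pab(L + b)/(6LEI) = 52.6/EI
  at C: point load 67.5 at a = 0.52: Pab(L + a)/(6LEI) = 30.41/EI
  θ_A0 = 113.1/EI,  θ_C0 = 83.31/EI
Flexibility coefficients: a unit moment at one end gives L/(3EI) there and L/(6EI) at the far end, so f₁₁ = f₂₂ = 1.75/EI and f₁₂ = f₂₁ = 0.875/EI.
Compatibility — zero rotation at each built-in end:
  1.75 M_A + 0.875 M_C = 113.1
  0.875 M_A + 1.75 M_C = 83.31
Solving the pair gives M_A = 54.4 kN·m and M_C = 20.4 kN·m (hogging).

M_C = 20.4 kN·m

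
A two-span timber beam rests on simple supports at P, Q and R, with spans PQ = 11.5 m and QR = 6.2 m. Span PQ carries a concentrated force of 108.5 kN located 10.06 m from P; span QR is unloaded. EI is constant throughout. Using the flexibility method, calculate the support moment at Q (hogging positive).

M_Q = 83.24 kN·m

Insert a hinge at Q; M_Q is the redundant, and each span becomes simply supported.
Rotations at Q on the released spans (each span's end-slope, ×1/EI):
  span PQ: point load 108.5 at a = 10.06: Pab(L + a)/(6LEI) = 491.1/EI
  relative rotation θ_0 = (491.1 + 0)/EI = 491.1/EI
A unit hogging moment at Q produces rotation L₁/(3EI) + L₂/(3EI) = 5.9/EI.
Slope continuity at Q: θ_0 = M_Q·5.9/EI, so M_Q = 491.1/5.9 = 83.24 kN·m (hogging).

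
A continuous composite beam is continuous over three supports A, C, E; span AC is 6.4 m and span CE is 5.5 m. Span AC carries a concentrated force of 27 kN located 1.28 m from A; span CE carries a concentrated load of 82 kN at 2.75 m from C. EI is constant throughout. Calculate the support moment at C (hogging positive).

Insert a hinge at C; M_C is the redundant, and each span becomes simply supported.
Discontinuity in slope at C on the released structure — sum the simple-span end rotations:
  span AC: point load 27 at a = 1.28: Pab(L + a)/(6LEI) = 35.39/EI
  span CE: point load 82 at a = 2.75: Pab(L + b)/(6LEI) = 155/EI
  relative rotation θ_0 = (35.39 + 155)/EI = 190.4/EI
A unit hogging moment at C produces rotation L₁/(3EI) + L₂/(3EI) = 3.967/EI.
Compatibility: M_C·(L₁+L₂)/(3EI) = θ_0, giving M_C = 48.01 kN·m (hogging).

M_C = 48.01 kN·m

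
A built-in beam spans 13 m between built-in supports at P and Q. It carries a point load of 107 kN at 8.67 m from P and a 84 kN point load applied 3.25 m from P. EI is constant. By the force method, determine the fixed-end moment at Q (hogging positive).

Release both end moments; the primary structure is a simply-supported span PQ with redundants M_P and M_Q.
End rotations of the released simple span under the applied load (×1/EI):
  at P: point load 107 at a = 8.67: Pab(L + b)/(6LEI) = 892.5/EI
  at Q: point load 107 at a = 8.67: Pab(L + a)/(6LEI) = 1116/EI
  at P: point load 84 at a = 3.25: Pab(L + b)/(6LEI) = 776.3/EI
  at Q: point load 84 at a = 3.25: Pab(L + a)/(6LEI) = 554.5/EI
  θ_P0 = 1669/EI,  θ_Q0 = 1671/EI
Flexibility coefficients: a unit moment at one end gives L/(3EI) there and L/(6EI) at the far end, so f₁₁ = f₂₂ = 4.333/EI and f₁₂ = f₂₁ = 2.167/EI.
Compatibility — zero rotation at each built-in end:
  4.333 M_P + 2.167 M_Q = 1669
  2.167 M_P + 4.333 M_Q = 1671
Solving the pair gives M_P = 256.5 kN·m and M_Q = 257.3 kN·m (hogging).

M_Q = 257.3 kN·m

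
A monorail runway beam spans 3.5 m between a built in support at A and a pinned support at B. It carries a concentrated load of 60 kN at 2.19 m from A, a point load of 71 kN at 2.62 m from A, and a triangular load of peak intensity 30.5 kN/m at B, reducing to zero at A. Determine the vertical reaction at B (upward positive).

Take the reaction at B as the redundant and release it; the primary structure is a cantilever fixed at A.
Free-end deflection of the primary structure under the applied loading (downward +):
  point load 60 at a = 2.19: Pa²(3L − a)/(6EI) = 398.6/EI
  point load 71 at a = 2.62: Pa²(3L − a)/(6EI) = 640.1/EI
  triangular load, peak 30.5 at the free end: 11w₀L⁴/(120EI) = 419.5/EI
  δ_0 = 1458/EI
Tip deflection under a unit load at B: L³/(3EI) = 14.29/EI.
The prop prevents deflection at B: R_B = δ_0/δ_{BB} = 1458/14.29 = 102 kN.

R_B = 102 kN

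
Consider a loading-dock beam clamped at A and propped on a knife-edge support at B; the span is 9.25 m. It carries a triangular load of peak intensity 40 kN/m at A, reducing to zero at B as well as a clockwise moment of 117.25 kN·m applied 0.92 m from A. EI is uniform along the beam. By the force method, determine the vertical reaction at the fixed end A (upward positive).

Take the reaction at B as the redundant and release it; the primary structure is a cantilever fixed at A.
Free-end deflection of the primary structure under the applied loading (downward +):
  triangular load, peak 40 at the fixed end: w₀L⁴/(30EI) = 9761/EI
  clockwise couple 117.25 at a = 0.92: M₀a(2L − a)/(2EI) = 948.2/EI
  δ_0 = 10709/EI
Flexibility coefficient — unit upward force at B: δ_{BB} = L³/(3EI) = 263.8/EI.
Compatibility at B: δ_0 − R_B·δ_{BB} = 0, so R_B = 10709/263.8 = 40.59 kN.
Vertical equilibrium: R_A = ΣP − R_B = 185 − 40.59 = 144.4 kN.

R_A = 144.4 kN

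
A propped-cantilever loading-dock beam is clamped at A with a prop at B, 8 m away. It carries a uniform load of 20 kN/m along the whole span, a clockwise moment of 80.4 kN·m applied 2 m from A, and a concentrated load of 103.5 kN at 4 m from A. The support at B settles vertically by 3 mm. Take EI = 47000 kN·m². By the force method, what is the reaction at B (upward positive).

R_B = 98.11 kN

Remove the prop at B; the released (primary) structure is a cantilever built in at A.
Deflection at B on the released cantilever, summing each load's contribution:
  UDL 20: wL⁴/(8EI) = 10240/EI
  clockwise couple 80.4 at a = 2: M₀a(2L − a)/(2EI) = 1126/EI
  point load 103.5 at a = 4: Pa²(3L − a)/(6EI) = 5520/EI
  δ_0 = 16886/EI
Tip deflection under a unit load at B: L³/(3EI) = 170.7/EI.
With EI = 47000 kN·m²: δ_0 = 0.35927 m and δ_{BB} = 0.003631 m/kN.
Compatibility — the beam at B must follow the support down by 0.003 m: δ_0 − R_B·δ_{BB} = 0.003, so R_B = (0.35927 − 0.003)/0.003631 = 98.11 kN.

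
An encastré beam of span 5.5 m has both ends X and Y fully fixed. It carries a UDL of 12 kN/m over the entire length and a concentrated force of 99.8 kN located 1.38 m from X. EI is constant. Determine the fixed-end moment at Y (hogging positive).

M_Y = 56.14 kN·m

Release both end moments; the primary structure is a simply-supported span XY with redundants M_X and M_Y.
End rotations of the released simple span under the applied load (×1/EI):
  at X: UDL 12: wL³/(24EI) = 83.19/EI
  at Y: UDL 12: wL³/(24EI) = 83.19/EI
  at X: point load 99.8 at a = 1.38: Pab(L + b)/(6LEI) = 165.4/EI
  at Y: point load 99.8 at a = 1.38: Pab(L + a)/(6LEI) = 118.3/EI
  θ_X0 = 248.6/EI,  θ_Y0 = 201.5/EI
Flexibility coefficients: a unit moment at one end gives L/(3EI) there and L/(6EI) at the far end, so f₁₁ = f₂₂ = 1.833/EI and f₁₂ = f₂₁ = 0.9167/EI.
Compatibility — zero rotation at each built-in end:
  1.833 M_X + 0.9167 M_Y = 248.6
  0.9167 M_X + 1.833 M_Y = 201.5
Solving the pair gives M_X = 107.5 kN·m and M_Y = 56.14 kN·m (hogging).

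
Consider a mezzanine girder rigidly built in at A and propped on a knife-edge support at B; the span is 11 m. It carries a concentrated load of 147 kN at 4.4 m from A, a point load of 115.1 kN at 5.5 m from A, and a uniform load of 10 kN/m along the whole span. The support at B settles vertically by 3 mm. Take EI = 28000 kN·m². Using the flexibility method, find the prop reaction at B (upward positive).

Release the roller at B. Primary structure: cantilever fixed at A.
Primary-structure tip deflection at B by superposition:
  point load 147 at a = 4.4: Pa²(3L − a)/(6EI) = 13566/EI
  point load 115.1 at a = 5.5: Pa²(3L − a)/(6EI) = 15958/EI
  UDL 10: wL⁴/(8EI) = 18301/EI
  δ_0 = 47825/EI
Tip deflection under a unit load at B: L³/(3EI) = 443.7/EI.
With EI = 28000 kN·m²: δ_0 = 1.708 m and δ_{BB} = 0.015845 m/kN.
Compatibility — the beam at B must follow the support down by 0.003 m: δ_0 − R_B·δ_{BB} = 0.003, so R_B = (1.708 − 0.003)/0.015845 = 107.6 kN.

R_B = 107.6 kN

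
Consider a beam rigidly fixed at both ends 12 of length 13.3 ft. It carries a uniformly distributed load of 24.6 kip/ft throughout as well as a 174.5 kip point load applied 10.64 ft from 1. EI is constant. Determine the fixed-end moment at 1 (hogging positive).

Take the two fixed-end moments M_1, M_2 as redundants; the released structure is the simple span 12.
End rotations of the released simple span under the applied load (×1/EI):
  at 1: UDL 24.6: wL³/(24EI) = 2411/EI
  at 2: UDL 24.6: wL³/(24EI) = 2411/EI
  at 1: point load 174.5 at a = 10.64: Pab(L + b)/(6LEI) = 987.8/EI
  at 2: point load 174.5 at a = 10.64: Pab(L + a)/(6LEI) = 1482/EI
  θ_10 = 3399/EI,  θ_20 = 3893/EI
Flexibility coefficients: a unit moment at one end gives L/(3EI) there and L/(6EI) at the far end, so f₁₁ = f₂₂ = 4.433/EI and f₁₂ = f₂₁ = 2.217/EI.
Compatibility — zero rotation at each built-in end:
  4.433 M_1 + 2.217 M_2 = 3399
  2.217 M_1 + 4.433 M_2 = 3893
Solving the pair gives M_1 = 436.9 kip·ft and M_2 = 659.7 kip·ft (hogging).

M_1 = 436.9 kip·ft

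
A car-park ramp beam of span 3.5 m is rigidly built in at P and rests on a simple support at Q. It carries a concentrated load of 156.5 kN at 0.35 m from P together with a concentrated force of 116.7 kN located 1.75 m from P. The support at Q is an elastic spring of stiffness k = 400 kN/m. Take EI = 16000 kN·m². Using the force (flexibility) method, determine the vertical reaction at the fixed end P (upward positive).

Take the reaction at Q as the redundant and release it; the primary structure is a cantilever fixed at P.
Primary-structure tip deflection at Q by superposition:
  point load 156.5 at a = 0.35: Pa²(3L − a)/(6EI) = 32.43/EI
  point load 116.7 at a = 1.75: Pa²(3L − a)/(6EI) = 521.2/EI
  δ_0 = 553.6/EI
Flexibility coefficient — unit upward force at Q: δ_{QQ} = L³/(3EI) = 14.29/EI.
With EI = 16000 kN·m²: δ_0 = 0.034602 m and δ_{QQ} = 0.000893 m/kN.
Compatibility — the spring shortens by R_Q/k under the reaction it provides: δ_0 − R_Q·δ_{QQ} = R_Q/k. With 1/k = 0.0025 m/kN, R_Q = δ_0 / (δ_{QQ} + 1/k) = 0.034602 / (0.000893 + 0.0025) = 10.2 kN.
Vertical equilibrium: R_P = ΣP − R_Q = 273.2 − 10.2 = 263 kN.

R_P = 263 kN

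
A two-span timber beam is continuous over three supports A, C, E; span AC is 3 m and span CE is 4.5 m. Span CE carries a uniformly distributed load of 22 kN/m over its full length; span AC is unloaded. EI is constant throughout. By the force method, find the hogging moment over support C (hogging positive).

Release continuity at C by inserting a hinge; the redundant is the internal moment M_C. The primary structure is two simply-supported spans AC and CE.
End slopes at the hinge C, treating each span as simply supported:
  span CE: UDL 22: wL³/(24EI) = 83.53/EI
  relative rotation θ_0 = (0 + 83.53)/EI = 83.53/EI
A unit hogging moment at C produces rotation L₁/(3EI) + L₂/(3EI) = 2.5/EI.
Slope continuity at C: θ_0 = M_C·2.5/EI, so M_C = 83.53/2.5 = 33.41 kN·m (hogging).

M_C = 33.41 kN·m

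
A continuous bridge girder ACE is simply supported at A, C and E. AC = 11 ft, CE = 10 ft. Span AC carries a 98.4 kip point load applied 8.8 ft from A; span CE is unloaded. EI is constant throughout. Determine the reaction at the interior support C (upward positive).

Take M_C as the redundant. Released structure: two simple spans AC and CE with a hinge at C.
End slopes at the hinge C, treating each span as simply supported:
  span AC: point load 98.4 at a = 8.8: Pab(L + a)/(6LEI) = 571.5/EI
  relative rotation θ_0 = (571.5 + 0)/EI = 571.5/EI
A unit hogging moment at C produces rotation L₁/(3EI) + L₂/(3EI) = 7/EI.
Slope continuity at C: θ_0 = M_C·7/EI, so M_C = 571.5/7 = 81.64 kip·ft (hogging).
Span AC, ΣM about A with M_C applied at C: R_C^{AC}·11 = 865.9 + 81.64, so R_C^{AC} = 86.14 kip and R_A = 98.4 − 86.14 = 12.26 kip.
Span CE, ΣM about E: R_C^{CE}·10 = 0 + 81.64, so R_C^{CE} = 8.164 kip and R_E = 0 − 8.164 = -8.164 kip.
R_C = 86.14 + 8.164 = 94.31 kip.

R_C = 94.31 kip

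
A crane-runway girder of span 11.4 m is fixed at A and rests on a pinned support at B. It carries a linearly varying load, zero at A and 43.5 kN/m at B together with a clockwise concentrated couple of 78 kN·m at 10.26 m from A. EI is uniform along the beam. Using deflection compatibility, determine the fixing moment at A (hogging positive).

Choose R_B as the redundant. The primary structure is the cantilever fixed at A.
Free-end deflection of the primary structure under the applied loading (downward +):
  triangular load, peak 43.5 at the free end: 11w₀L⁴/(120EI) = 67347/EI
  clockwise couple 78 at a = 10.26: M₀a(2L − a)/(2EI) = 5018/EI
  δ_0 = 72365/EI
Flexibility coefficient — unit upward force at B: δ_{BB} = L³/(3EI) = 493.8/EI.
The prop prevents deflection at B: R_B = δ_0/δ_{BB} = 72365/493.8 = 146.5 kN.
Moment equilibrium about A: M_A = Σ(load moments about A) − R_B·L = 1962 − 146.5×11.4 = 291.9 kN·m.

M_A = 291.9 kN·m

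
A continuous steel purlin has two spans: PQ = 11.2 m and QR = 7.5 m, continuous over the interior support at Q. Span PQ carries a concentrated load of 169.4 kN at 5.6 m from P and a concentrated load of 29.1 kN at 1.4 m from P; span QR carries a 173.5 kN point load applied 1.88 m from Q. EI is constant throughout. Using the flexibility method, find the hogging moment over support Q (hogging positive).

Take M_Q as the redundant. Released structure: two simple spans PQ and QR with a hinge at Q.
Discontinuity in slope at Q on the released structure — sum the simple-span end rotations:
  span PQ: point load 169.4 at a = 5.6: Pab(L + a)/(6LEI) = 1328/EI
  span PQ: point load 29.1 at a = 1.4: Pab(L + a)/(6LEI) = 74.86/EI
  span QR: point load 173.5 at a = 1.88: Pab(L + b)/(6LEI) = 534.5/EI
  relative rotation θ_0 = (1403 + 534.5)/EI = 1937/EI
A unit hogging moment at Q produces rotation L₁/(3EI) + L₂/(3EI) = 6.233/EI.
Slope continuity at Q: θ_0 = M_Q·6.233/EI, so M_Q = 1937/6.233 = 310.8 kN·m (hogging).

M_Q = 310.8 kN·m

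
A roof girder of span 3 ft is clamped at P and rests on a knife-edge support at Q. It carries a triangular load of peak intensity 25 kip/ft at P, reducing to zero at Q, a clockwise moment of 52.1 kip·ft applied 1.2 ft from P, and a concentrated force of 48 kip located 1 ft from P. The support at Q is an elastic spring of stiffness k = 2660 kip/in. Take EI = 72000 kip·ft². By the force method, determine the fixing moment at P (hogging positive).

M_P = 62.56 kip·ft

Choose R_Q as the redundant. The primary structure is the cantilever fixed at P.
Deflection at Q on the released cantilever, summing each load's contribution:
  triangular load, peak 25 at the fixed end: w₀L⁴/(30EI) = 67.5/EI
  clockwise couple 52.1 at a = 1.2: M₀a(2L − a)/(2EI) = 150/EI
  point load 48 at a = 1: Pa²(3L − a)/(6EI) = 64/EI
  δ_0 = 281.5/EI
Flexibility coefficient — unit upward force at Q: δ_{QQ} = L³/(3EI) = 9/EI.
With EI = 72000 kip·ft²: δ_0 = 0.00391 ft and δ_{QQ} = 0.000125 ft/kip.
Compatibility — the spring shortens by R_Q/k under the reaction it provides: δ_0 − R_Q·δ_{QQ} = R_Q/k. With 1/k = 1/(2660×12) ft/kip = 0.000031 ft/kip, R_Q = δ_0 / (δ_{QQ} + 1/k) = 0.00391 / (0.000125 + 0.000031) = 25.01 kip.
Moment equilibrium about P: M_P = Σ(load moments about P) − R_Q·L = 137.6 − 25.01×3 = 62.56 kip·ft.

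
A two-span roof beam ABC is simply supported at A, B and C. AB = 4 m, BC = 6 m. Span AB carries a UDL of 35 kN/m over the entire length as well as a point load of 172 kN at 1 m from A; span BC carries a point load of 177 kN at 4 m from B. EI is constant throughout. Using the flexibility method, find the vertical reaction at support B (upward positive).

R_B = 236.4 kN

Take M_B as the redundant. Released structure: two simple spans AB and BC with a hinge at B.
Rotations at B on the released spans (each span's end-slope, ×1/EI):
  span AB: UDL 35: wL³/(24EI) = 93.33/EI
  span AB: point load 172 at a = 1: Pab(L + a)/(6LEI) = 107.5/EI
  span BC: point load 177 at a = 4: Pab(L + b)/(6LEI) = 314.7/EI
  relative rotation θ_0 = (200.8 + 314.7)/EI = 515.5/EI
A unit hogging moment at B produces rotation L₁/(3EI) + L₂/(3EI) = 3.333/EI.
Slope continuity at B: θ_0 = M_B·3.333/EI, so M_B = 515.5/3.333 = 154.7 kN·m (hogging).
Span AB, ΣM about A with M_B applied at B: R_B^{AB}·4 = 452 + 154.7, so R_B^{AB} = 151.7 kN and R_A = 312 − 151.7 = 160.3 kN.
Span BC, ΣM about C: R_B^{BC}·6 = 354 + 154.7, so R_B^{BC} = 84.78 kN and R_C = 177 − 84.78 = 92.22 kN.
R_B = 151.7 + 84.78 = 236.4 kN.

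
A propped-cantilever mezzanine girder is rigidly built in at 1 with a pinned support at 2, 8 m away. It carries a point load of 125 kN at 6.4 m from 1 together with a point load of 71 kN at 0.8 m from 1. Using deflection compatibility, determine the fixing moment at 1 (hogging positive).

M_1 = 144.6 kN·m

Choose R_2 as the redundant. The primary structure is the cantilever fixed at 1.
Primary-structure tip deflection at 2 by superposition:
  point load 125 at a = 6.4: Pa²(3L − a)/(6EI) = 15019/EI
  point load 71 at a = 0.8: Pa²(3L − a)/(6EI) = 175.7/EI
  δ_0 = 15194/EI
Flexibility coefficient — unit upward force at 2: δ_{22} = L³/(3EI) = 170.7/EI.
The prop prevents deflection at 2: R_2 = δ_0/δ_{22} = 15194/170.7 = 89.03 kN.
Moment equilibrium about 1: M_1 = Σ(load moments about 1) − R_2·L = 856.8 − 89.03×8 = 144.6 kN·m.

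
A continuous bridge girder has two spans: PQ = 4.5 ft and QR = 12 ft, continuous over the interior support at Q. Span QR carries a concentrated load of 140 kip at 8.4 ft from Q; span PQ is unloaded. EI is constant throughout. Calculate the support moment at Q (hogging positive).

M_Q = 166.8 kip·ft

Take M_Q as the redundant. Released structure: two simple spans PQ and QR with a hinge at Q.
End slopes at the hinge Q, treating each span as simply supported:
  span QR: point load 140 at a = 8.4: Pab(L + b)/(6LEI) = 917.3/EI
  relative rotation θ_0 = (0 + 917.3)/EI = 917.3/EI
A unit hogging moment at Q produces rotation L₁/(3EI) + L₂/(3EI) = 5.5/EI.
Slope continuity at Q: θ_0 = M_Q·5.5/EI, so M_Q = 917.3/5.5 = 166.8 kip·ft (hogging).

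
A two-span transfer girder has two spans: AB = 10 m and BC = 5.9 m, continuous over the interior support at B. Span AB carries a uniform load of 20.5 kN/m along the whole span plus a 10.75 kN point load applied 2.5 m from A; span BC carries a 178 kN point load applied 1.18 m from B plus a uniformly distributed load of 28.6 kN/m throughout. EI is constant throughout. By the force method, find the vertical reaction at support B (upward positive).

R_B = 405.1 kN

Release continuity at B by inserting a hinge; the redundant is the internal moment M_B. The primary structure is two simply-supported spans AB and BC.
End slopes at the hinge B, treating each span as simply supported:
  span AB: UDL 20.5: wL³/(24EI) = 854.2/EI
  span AB: point load 10.75 at a = 2.5: Pab(L + a)/(6LEI) = 41.99/EI
  span BC: point load 178 at a = 1.18: Pab(L + b)/(6LEI) = 297.4/EI
  span BC: UDL 28.6: wL³/(24EI) = 244.7/EI
  relative rotation θ_0 = (896.2 + 542.2)/EI = 1438/EI
A unit hogging moment at B produces rotation L₁/(3EI) + L₂/(3EI) = 5.3/EI.
Compatibility: M_B·(L₁+L₂)/(3EI) = θ_0, giving M_B = 271.4 kN·m (hogging).
Span AB, ΣM about A with M_B applied at B: R_B^{AB}·10 = 1052 + 271.4, so R_B^{AB} = 132.3 kN and R_A = 215.8 − 132.3 = 83.42 kN.
Span BC, ΣM about C: R_B^{BC}·5.9 = 1338 + 271.4, so R_B^{BC} = 272.8 kN and R_C = 346.7 − 272.8 = 73.97 kN.
R_B = 132.3 + 272.8 = 405.1 kN.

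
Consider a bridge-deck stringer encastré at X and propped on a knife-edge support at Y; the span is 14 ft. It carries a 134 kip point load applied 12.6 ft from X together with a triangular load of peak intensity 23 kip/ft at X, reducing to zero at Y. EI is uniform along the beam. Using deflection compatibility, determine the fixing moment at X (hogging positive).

Take the reaction at Y as the redundant and release it; the primary structure is a cantilever fixed at X.
Primary-structure tip deflection at Y by superposition:
  point load 134 at a = 12.6: Pa²(3L − a)/(6EI) = 104242/EI
  triangular load, peak 23 at the fixed end: w₀L⁴/(30EI) = 29452/EI
  δ_0 = 133694/EI
Flexibility coefficient — unit upward force at Y: δ_{YY} = L³/(3EI) = 914.7/EI.
The prop prevents deflection at Y: R_Y = δ_0/δ_{YY} = 133694/914.7 = 146.2 kip.
Moment equilibrium about X: M_X = Σ(load moments about X) − R_Y·L = 2440 − 146.2×14 = 393.4 kip·ft.

M_X = 393.4 kip·ft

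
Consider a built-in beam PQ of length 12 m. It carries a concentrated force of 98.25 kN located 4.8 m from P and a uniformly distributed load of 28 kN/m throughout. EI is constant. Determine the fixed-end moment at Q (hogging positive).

M_Q = 449.2 kN·m

Release both end moments; the primary structure is a simply-supported span PQ with redundants M_P and M_Q.
Simple-span end rotations at P and Q under the given loads:
  at P: point load 98.25 at a = 4.8: Pab(L + b)/(6LEI) = 905.5/EI
  at Q: point load 98.25 at a = 4.8: Pab(L + a)/(6LEI) = 792.3/EI
  at P: UDL 28: wL³/(24EI) = 2016/EI
  at Q: UDL 28: wL³/(24EI) = 2016/EI
  θ_P0 = 2921/EI,  θ_Q0 = 2808/EI
Flexibility coefficients: a unit moment at one end gives L/(3EI) there and L/(6EI) at the far end, so f₁₁ = f₂₂ = 4/EI and f₁₂ = f₂₁ = 2/EI.
Compatibility — zero rotation at each built-in end:
  4 M_P + 2 M_Q = 2921
  2 M_P + 4 M_Q = 2808
Solving the pair gives M_P = 505.8 kN·m and M_Q = 449.2 kN·m (hogging).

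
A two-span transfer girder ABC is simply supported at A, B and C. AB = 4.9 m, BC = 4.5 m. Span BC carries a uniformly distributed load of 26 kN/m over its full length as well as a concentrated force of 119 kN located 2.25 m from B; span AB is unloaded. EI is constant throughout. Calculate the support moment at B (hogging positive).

Release continuity at B by inserting a hinge; the redundant is the internal moment M_B. The primary structure is two simply-supported spans AB and BC.
Discontinuity in slope at B on the released structure — sum the simple-span end rotations:
  span BC: UDL 26: wL³/(24EI) = 98.72/EI
  span BC: point load 119 at a = 2.25: Pab(L + b)/(6LEI) = 150.6/EI
  relative rotation θ_0 = (0 + 249.3)/EI = 249.3/EI
A unit hogging moment at B produces rotation L₁/(3EI) + L₂/(3EI) = 3.133/EI.
Compatibility: M_B·(L₁+L₂)/(3EI) = θ_0, giving M_B = 79.57 kN·m (hogging).

M_B = 79.57 kN·m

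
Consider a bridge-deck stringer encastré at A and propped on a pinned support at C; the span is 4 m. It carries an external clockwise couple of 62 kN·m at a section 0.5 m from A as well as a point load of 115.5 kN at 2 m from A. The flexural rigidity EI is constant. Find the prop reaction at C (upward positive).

R_C = 41.54 kN

Remove the prop at C; the released (primary) structure is a cantilever built in at A.
Downward deflection at the released point C due to the loads:
  clockwise couple 62 at a = 0.5: M₀a(2L − a)/(2EI) = 116.2/EI
  point load 115.5 at a = 2: Pa²(3L − a)/(6EI) = 770/EI
  δ_0 = 886.2/EI
Flexibility coefficient — unit upward force at C: δ_{CC} = L³/(3EI) = 21.33/EI.
Compatibility at C: δ_0 − R_C·δ_{CC} = 0, so R_C = 886.2/21.33 = 41.54 kN.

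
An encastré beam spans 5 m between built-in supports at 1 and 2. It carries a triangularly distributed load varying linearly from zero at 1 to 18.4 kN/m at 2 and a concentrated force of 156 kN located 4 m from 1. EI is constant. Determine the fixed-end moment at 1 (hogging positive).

Take the two fixed-end moments M_1, M_2 as redundants; the released structure is the simple span 12.
Simple-span end rotations at 1 and 2 under the given loads:
  at 1: triangular load, peak 18.4: 7w₀L³/(360EI) = 44.72/EI
  at 2: triangular load, peak 18.4: w₀L³/(45EI) = 51.11/EI
  at 1: point load 156 at a = 4: Pab(L + b)/(6LEI) = 124.8/EI
  at 2: point load 156 at a = 4: Pab(L + a)/(6LEI) = 187.2/EI
  θ_10 = 169.5/EI,  θ_20 = 238.3/EI
Flexibility coefficients: a unit moment at one end gives L/(3EI) there and L/(6EI) at the far end, so f₁₁ = f₂₂ = 1.667/EI and f₁₂ = f₂₁ = 0.8333/EI.
Compatibility — zero rotation at each built-in end:
  1.667 M_1 + 0.8333 M_2 = 169.5
  0.8333 M_1 + 1.667 M_2 = 238.3
Solving the pair gives M_1 = 40.29 kN·m and M_2 = 122.8 kN·m (hogging).

M_1 = 40.29 kN·m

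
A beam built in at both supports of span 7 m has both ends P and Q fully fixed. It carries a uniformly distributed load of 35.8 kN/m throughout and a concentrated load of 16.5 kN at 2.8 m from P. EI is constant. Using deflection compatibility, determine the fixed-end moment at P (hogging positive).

M_P = 162.8 kN·m

Release both end moments; the primary structure is a simply-supported span PQ with redundants M_P and M_Q.
Simple-span end rotations at P and Q under the given loads:
  at P: UDL 35.8: wL³/(24EI) = 511.6/EI
  at Q: UDL 35.8: wL³/(24EI) = 511.6/EI
  at P: point load 16.5 at a = 2.8: Pab(L + b)/(6LEI) = 51.74/EI
  at Q: point load 16.5 at a = 2.8: Pab(L + a)/(6LEI) = 45.28/EI
  θ_P0 = 563.4/EI,  θ_Q0 = 556.9/EI
Flexibility coefficients: a unit moment at one end gives L/(3EI) there and L/(6EI) at the far end, so f₁₁ = f₂₂ = 2.333/EI and f₁₂ = f₂₁ = 1.167/EI.
Compatibility — zero rotation at each built-in end:
  2.333 M_P + 1.167 M_Q = 563.4
  1.167 M_P + 2.333 M_Q = 556.9
Solving the pair gives M_P = 162.8 kN·m and M_Q = 157.3 kN·m (hogging).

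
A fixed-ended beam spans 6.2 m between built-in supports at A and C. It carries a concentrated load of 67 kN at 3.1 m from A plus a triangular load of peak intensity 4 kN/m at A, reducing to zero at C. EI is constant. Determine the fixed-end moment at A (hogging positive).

Take the two fixed-end moments M_A, M_C as redundants; the released structure is the simple span AC.
Simple-span end rotations at A and C under the given loads:
  at A: point load 67 at a = 3.1: Pab(L + b)/(6LEI) = 161/EI
  at C: point load 67 at a = 3.1: Pab(L + a)/(6LEI) = 161/EI
  at A: triangular load, peak 4: w₀L³/(45EI) = 21.18/EI
  at C: triangular load, peak 4: 7w₀L³/(360EI) = 18.54/EI
  θ_A0 = 182.2/EI,  θ_C0 = 179.5/EI
Flexibility coefficients: a unit moment at one end gives L/(3EI) there and L/(6EI) at the far end, so f₁₁ = f₂₂ = 2.067/EI and f₁₂ = f₂₁ = 1.033/EI.
Compatibility — zero rotation at each built-in end:
  2.067 M_A + 1.033 M_C = 182.2
  1.033 M_A + 2.067 M_C = 179.5
Solving the pair gives M_A = 59.61 kN·m and M_C = 57.05 kN·m (hogging).

M_A = 59.61 kN·m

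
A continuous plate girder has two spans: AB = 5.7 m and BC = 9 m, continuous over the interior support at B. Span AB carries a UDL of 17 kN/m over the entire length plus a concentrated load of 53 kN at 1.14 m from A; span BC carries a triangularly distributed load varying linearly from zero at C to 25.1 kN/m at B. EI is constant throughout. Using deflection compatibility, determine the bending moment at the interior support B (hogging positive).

M_B = 121 kN·m

Take M_B as the redundant. Released structure: two simple spans AB and BC with a hinge at B.
Rotations at B on the released spans (each span's end-slope, ×1/EI):
  span AB: UDL 17: wL³/(24EI) = 131.2/EI
  span AB: point load 53 at a = 1.14: Pab(L + a)/(6LEI) = 55.1/EI
  span BC: triangular load, peak 25.1: w₀L³/(45EI) = 406.6/EI
  relative rotation θ_0 = (186.3 + 406.6)/EI = 592.9/EI
A unit hogging moment at B produces rotation L₁/(3EI) + L₂/(3EI) = 4.9/EI.
Slope continuity at B: θ_0 = M_B·4.9/EI, so M_B = 592.9/4.9 = 121 kN·m (hogging).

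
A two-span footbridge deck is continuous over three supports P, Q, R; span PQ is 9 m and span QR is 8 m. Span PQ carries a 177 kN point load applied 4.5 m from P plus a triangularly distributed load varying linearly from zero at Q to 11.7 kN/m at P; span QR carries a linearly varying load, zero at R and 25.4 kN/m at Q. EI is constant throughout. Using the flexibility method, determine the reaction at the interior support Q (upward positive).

R_Q = 230.1 kN

Insert a hinge at Q; M_Q is the redundant, and each span becomes simply supported.
End slopes at the hinge Q, treating each span as simply supported:
  span PQ: point load 177 at a = 4.5: Pab(L + a)/(6LEI) = 896.1/EI
  span PQ: triangular load, peak 11.7: 7w₀L³/(360EI) = 165.8/EI
  span QR: triangular load, peak 25.4: w₀L³/(45EI) = 289/EI
  relative rotation θ_0 = (1062 + 289)/EI = 1351/EI
A unit hogging moment at Q produces rotation L₁/(3EI) + L₂/(3EI) = 5.667/EI.
Compatibility: M_Q·(L₁+L₂)/(3EI) = θ_0, giving M_Q = 238.4 kN·m (hogging).
Span PQ, ΣM about P with M_Q applied at Q: R_Q^{PQ}·9 = 954.5 + 238.4, so R_Q^{PQ} = 132.5 kN and R_P = 229.7 − 132.5 = 97.11 kN.
Span QR, ΣM about R: R_Q^{QR}·8 = 541.9 + 238.4, so R_Q^{QR} = 97.53 kN and R_R = 101.6 − 97.53 = 4.067 kN.
R_Q = 132.5 + 97.53 = 230.1 kN.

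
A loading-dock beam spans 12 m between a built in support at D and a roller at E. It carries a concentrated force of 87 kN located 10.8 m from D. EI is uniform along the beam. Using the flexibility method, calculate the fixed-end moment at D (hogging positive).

M_D = 51.68 kN·m

Release the roller at E. Primary structure: cantilever fixed at D.
Deflection at E on the released cantilever, summing each load's contribution:
  point load 87 at a = 10.8: Pa²(3L − a)/(6EI) = 42620/EI
Flexibility coefficient — unit upward force at E: δ_{EE} = L³/(3EI) = 576/EI.
Compatibility at E: δ_0 − R_E·δ_{EE} = 0, so R_E = 42620/576 = 73.99 kN.
Moment equilibrium about D: M_D = Σ(load moments about D) − R_E·L = 939.6 − 73.99×12 = 51.68 kN·m.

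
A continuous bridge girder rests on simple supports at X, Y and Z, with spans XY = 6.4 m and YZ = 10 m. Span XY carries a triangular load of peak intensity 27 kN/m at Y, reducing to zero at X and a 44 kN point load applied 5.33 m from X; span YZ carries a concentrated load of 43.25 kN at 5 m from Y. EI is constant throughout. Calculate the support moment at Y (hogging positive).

Insert a hinge at Y; M_Y is the redundant, and each span becomes simply supported.
Rotations at Y on the released spans (each span's end-slope, ×1/EI):
  span XY: triangular load, peak 27: w₀L³/(45EI) = 157.3/EI
  span XY: point load 44 at a = 5.33: Pab(L + a)/(6LEI) = 76.65/EI
  span YZ: point load 43.25 at a = 5: Pab(L + b)/(6LEI) = 270.3/EI
  relative rotation θ_0 = (233.9 + 270.3)/EI = 504.3/EI
A unit hogging moment at Y produces rotation L₁/(3EI) + L₂/(3EI) = 5.467/EI.
Compatibility: M_Y·(L₁+L₂)/(3EI) = θ_0, giving M_Y = 92.24 kN·m (hogging).

M_Y = 92.24 kN·m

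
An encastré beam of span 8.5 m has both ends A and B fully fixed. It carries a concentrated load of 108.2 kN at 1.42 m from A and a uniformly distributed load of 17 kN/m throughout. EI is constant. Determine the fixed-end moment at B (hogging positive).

M_B = 123.7 kN·m

Release both end moments; the primary structure is a simply-supported span AB with redundants M_A and M_B.
Simple-span end rotations at A and B under the given loads:
  at A: point load 108.2 at a = 1.42: Pab(L + b)/(6LEI) = 332.3/EI
  at B: point load 108.2 at a = 1.42: Pab(L + a)/(6LEI) = 211.6/EI
  at A: UDL 17: wL³/(24EI) = 435/EI
  at B: UDL 17: wL³/(24EI) = 435/EI
  θ_A0 = 767.3/EI,  θ_B0 = 646.6/EI
Flexibility coefficients: a unit moment at one end gives L/(3EI) there and L/(6EI) at the far end, so f₁₁ = f₂₂ = 2.833/EI and f₁₂ = f₂₁ = 1.417/EI.
Compatibility — zero rotation at each built-in end:
  2.833 M_A + 1.417 M_B = 767.3
  1.417 M_A + 2.833 M_B = 646.6
Solving the pair gives M_A = 209 kN·m and M_B = 123.7 kN·m (hogging).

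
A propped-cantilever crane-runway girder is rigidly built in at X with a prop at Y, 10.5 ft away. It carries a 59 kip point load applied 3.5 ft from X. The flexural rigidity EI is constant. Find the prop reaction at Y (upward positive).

Take the reaction at Y as the redundant and release it; the primary structure is a cantilever fixed at X.
Deflection at Y on the released cantilever, summing each load's contribution:
  point load 59 at a = 3.5: Pa²(3L − a)/(6EI) = 3373/EI
Tip deflection under a unit load at Y: L³/(3EI) = 385.9/EI.
Compatibility at Y: δ_0 − R_Y·δ_{YY} = 0, so R_Y = 3373/385.9 = 8.741 kip.

R_Y = 8.741 kip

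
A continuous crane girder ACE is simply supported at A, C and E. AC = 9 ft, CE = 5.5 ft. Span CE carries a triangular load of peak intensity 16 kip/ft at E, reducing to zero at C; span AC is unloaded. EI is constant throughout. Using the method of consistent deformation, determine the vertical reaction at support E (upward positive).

R_E = 27.39 kip

Release continuity at C by inserting a hinge; the redundant is the internal moment M_C. The primary structure is two simply-supported spans AC and CE.
Rotations at C on the released spans (each span's end-slope, ×1/EI):
  span CE: triangular load, peak 16: 7w₀L³/(360EI) = 51.76/EI
  relative rotation θ_0 = (0 + 51.76)/EI = 51.76/EI
A unit hogging moment at C produces rotation L₁/(3EI) + L₂/(3EI) = 4.833/EI.
Compatibility: M_C·(L₁+L₂)/(3EI) = θ_0, giving M_C = 10.71 kip·ft (hogging).
Span CE, ΣM about E: R_C^{CE}·5.5 = 80.67 + 10.71, so R_C^{CE} = 16.61 kip and R_E = 44 − 16.61 = 27.39 kip.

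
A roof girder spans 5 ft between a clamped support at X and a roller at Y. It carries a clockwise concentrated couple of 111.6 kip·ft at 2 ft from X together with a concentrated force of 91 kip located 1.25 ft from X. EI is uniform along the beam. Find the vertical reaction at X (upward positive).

Choose R_Y as the redundant. The primary structure is the cantilever fixed at X.
Deflection at Y on the released cantilever, summing each load's contribution:
  clockwise couple 111.6 at a = 2: M₀a(2L − a)/(2EI) = 892.8/EI
  point load 91 at a = 1.25: Pa²(3L − a)/(6EI) = 325.8/EI
  δ_0 = 1219/EI
Flexibility coefficient — unit upward force at Y: δ_{YY} = L³/(3EI) = 41.67/EI.
Compatibility at Y: δ_0 − R_Y·δ_{YY} = 0, so R_Y = 1219/41.67 = 29.25 kip.
Vertical equilibrium: R_X = ΣP − R_Y = 91 − 29.25 = 61.75 kip.

R_X = 61.75 kip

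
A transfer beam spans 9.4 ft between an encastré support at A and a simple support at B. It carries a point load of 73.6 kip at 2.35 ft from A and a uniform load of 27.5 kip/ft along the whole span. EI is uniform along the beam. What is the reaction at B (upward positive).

Choose R_B as the redundant. The primary structure is the cantilever fixed at A.
Downward deflection at the released point B due to the loads:
  point load 73.6 at a = 2.35: Pa²(3L − a)/(6EI) = 1751/EI
  UDL 27.5: wL⁴/(8EI) = 26838/EI
  δ_0 = 28589/EI
Flexibility coefficient — unit upward force at B: δ_{BB} = L³/(3EI) = 276.9/EI.
The prop prevents deflection at B: R_B = δ_0/δ_{BB} = 28589/276.9 = 103.3 kip.

R_B = 103.3 kip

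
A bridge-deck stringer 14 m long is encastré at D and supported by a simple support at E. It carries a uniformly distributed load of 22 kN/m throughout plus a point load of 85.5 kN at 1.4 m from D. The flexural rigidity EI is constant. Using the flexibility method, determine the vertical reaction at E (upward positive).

Release the roller at E. Primary structure: cantilever fixed at D.
Deflection at E on the released cantilever, summing each load's contribution:
  UDL 22: wL⁴/(8EI) = 105644/EI
  point load 85.5 at a = 1.4: Pa²(3L − a)/(6EI) = 1134/EI
  δ_0 = 106778/EI
Flexibility coefficient — unit upward force at E: δ_{EE} = L³/(3EI) = 914.7/EI.
The prop prevents deflection at E: R_E = δ_0/δ_{EE} = 106778/914.7 = 116.7 kN.

R_E = 116.7 kN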